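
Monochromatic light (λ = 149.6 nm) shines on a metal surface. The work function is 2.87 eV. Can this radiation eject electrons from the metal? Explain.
Yes

For photoemission, the photon energy must exceed the work function.

Photon energy: E = hc/λ = 8.2877 eV
Work function: φ = 2.87 eV

Since E_photon (8.2877 eV) > φ (2.87 eV), photoemission WILL occur.
The threshold wavelength is λ₀ = hc/φ = 432.0 nm.
Since 149.6 nm < 432.0 nm, the light has sufficient energy.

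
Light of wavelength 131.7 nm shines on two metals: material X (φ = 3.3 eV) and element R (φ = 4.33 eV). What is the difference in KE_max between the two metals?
1.0300 eV

Using KE_max = hc/λ - φ for each metal:

Photon energy: E = hc/λ = 9.4141 eV

For material X (φ₁ = 3.3 eV):
KE₁ = E - φ₁ = 9.4141 - 3.3 = 6.1141 eV

For element R (φ₂ = 4.33 eV):
KE₂ = E - φ₂ = 9.4141 - 4.33 = 5.0841 eV

Difference:
ΔKE = KE₁ - KE₂ = 6.1141 - 5.0841 = 1.0300 eV

Note: The difference equals the difference in work functions: 4.33 - 3.3 = 1.03 eV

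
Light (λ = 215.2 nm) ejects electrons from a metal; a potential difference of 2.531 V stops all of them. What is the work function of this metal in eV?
3.23 eV

The stopping potential gives the maximum kinetic energy: KE_max = eV_s = 2.531 eV

From Einstein's photoelectric equation: KE_max = hc/λ - φ
Rearranging: φ = hc/λ - KE_max

Calculate photon energy:
E_photon = hc/λ = (6.626×10⁻³⁴ J·s)(3×10⁸ m/s) / (215.2×10⁻⁹ m) = 5.7613 eV

Therefore:
φ = 5.7613 - 2.531 = 3.23 eV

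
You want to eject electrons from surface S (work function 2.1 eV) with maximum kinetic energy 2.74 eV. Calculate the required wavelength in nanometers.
256.17 nm

From Einstein's equation: KE_max = hc/λ - φ

Rearranging for λ:
hc/λ = KE_max + φ
λ = hc/(KE_max + φ)

Required photon energy:
E_photon = KE_max + φ = 2.74 + 2.1 = 4.84 eV

Required wavelength:
λ = hc/E_photon = (6.626×10⁻³⁴)(3×10⁸) / (4.84 × 1.602×10⁻¹⁹)
λ = 256.17 nm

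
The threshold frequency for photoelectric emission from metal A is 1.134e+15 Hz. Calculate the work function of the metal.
4.69 eV

At the threshold frequency, photon energy equals work function:
φ = hf₀

Calculating:
φ = (6.626×10⁻³⁴ J·s)(1.134e+15 Hz)
φ = 4.69 eV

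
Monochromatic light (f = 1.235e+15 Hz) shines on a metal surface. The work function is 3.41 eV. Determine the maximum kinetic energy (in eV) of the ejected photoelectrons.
1.6975 eV

Using Einstein's photoelectric equation: KE_max = hf - φ

First, calculate the photon energy:
E_photon = hf = (6.626×10⁻³⁴ J·s)(1.235e+15 Hz)
E_photon = 5.1075 eV

Then, the maximum kinetic energy:
KE_max = E_photon - φ = 5.1075 eV - 3.41 eV = 1.6975 eV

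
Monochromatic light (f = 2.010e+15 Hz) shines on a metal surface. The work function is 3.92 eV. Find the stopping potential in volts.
4.3927 V

The stopping potential V_s satisfies: eV_s = KE_max

First, find KE_max using Einstein's equation:
E_photon = hf = (6.626×10⁻³⁴ J·s)(2.010e+15 Hz) = 8.3127 eV
KE_max = E_photon - φ = 8.3127 - 3.92 = 4.3927 eV

Since eV_s = KE_max:
V_s = KE_max/e = 4.3927 V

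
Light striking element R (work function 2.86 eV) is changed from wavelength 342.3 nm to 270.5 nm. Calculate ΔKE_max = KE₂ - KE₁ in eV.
0.9614 eV

Using Einstein's equation: KE_max = hc/λ - φ

For λ₁ = 342.3 nm:
KE₁ = hc/λ₁ - φ = 3.6221 - 2.86 = 0.7621 eV

For λ₂ = 270.5 nm:
KE₂ = hc/λ₂ - φ = 4.5835 - 2.86 = 1.7235 eV

Change in KE:
ΔKE = KE₂ - KE₁ = 1.7235 - 0.7621 = 0.9614 eV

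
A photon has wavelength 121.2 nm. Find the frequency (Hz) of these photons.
2.4735e+15 Hz

Using the wave equation: c = fλ

Solving for frequency:
f = c/λ = (3×10⁸ m/s) / (121.2×10⁻⁹ m)
f = 2.4735e+15 Hz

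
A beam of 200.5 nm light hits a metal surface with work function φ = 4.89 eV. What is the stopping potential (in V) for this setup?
1.2938 V

The stopping potential V_s satisfies: eV_s = KE_max

First, find KE_max using Einstein's equation:
E_photon = hc/λ = 6.1838 eV
KE_max = E_photon - φ = 6.1838 - 4.89 = 1.2938 eV

Since eV_s = KE_max:
V_s = KE_max/e = 1.2938 V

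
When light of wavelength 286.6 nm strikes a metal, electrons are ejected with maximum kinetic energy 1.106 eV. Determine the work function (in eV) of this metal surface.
3.22 eV

From Einstein's photoelectric equation: KE_max = hf - φ = hc/λ - φ

Rearranging for φ:
φ = hc/λ - KE_max

Calculate photon energy:
E_photon = hc/λ = 4.3260 eV

Therefore:
φ = 4.3260 - 1.106 = 3.22 eV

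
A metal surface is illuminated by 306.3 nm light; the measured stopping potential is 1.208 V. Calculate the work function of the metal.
2.84 eV

The stopping potential gives the maximum kinetic energy: KE_max = eV_s = 1.208 eV

From Einstein's photoelectric equation: KE_max = hc/λ - φ
Rearranging: φ = hc/λ - KE_max

Calculate photon energy:
E_photon = hc/λ = (6.626×10⁻³⁴ J·s)(3×10⁸ m/s) / (306.3×10⁻⁹ m) = 4.0478 eV

Therefore:
φ = 4.0478 - 1.208 = 2.84 eV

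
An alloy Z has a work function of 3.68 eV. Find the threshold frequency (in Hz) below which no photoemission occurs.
8.8982e+14 Hz

The threshold frequency is when the photon energy equals the work function:
hf₀ = φ

Solving for f₀:
f₀ = φ/h = (3.68 eV × 1.602×10⁻¹⁹ J/eV) / (6.626×10⁻³⁴ J·s)
f₀ = 8.8982e+14 Hz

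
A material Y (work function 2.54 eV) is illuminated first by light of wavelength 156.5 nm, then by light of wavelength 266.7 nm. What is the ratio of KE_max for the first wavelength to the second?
2.5523

Using Einstein's equation: KE_max = hc/λ - φ

For λ₁ = 156.5 nm:
E₁ = hc/λ₁ = 7.9223 eV
KE₁ = E₁ - φ = 7.9223 - 2.54 = 5.3823 eV

For λ₂ = 266.7 nm:
E₂ = hc/λ₂ = 4.6488 eV
KE₂ = E₂ - φ = 4.6488 - 2.54 = 2.1088 eV

Ratio: KE₁/KE₂ = 5.3823/2.1088 = 2.5523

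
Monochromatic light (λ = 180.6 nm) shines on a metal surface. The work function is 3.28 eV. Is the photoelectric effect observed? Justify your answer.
Yes

For photoemission, the photon energy must exceed the work function.

Photon energy: E = hc/λ = 6.8651 eV
Work function: φ = 3.28 eV

Since E_photon (6.8651 eV) > φ (3.28 eV), photoemission WILL occur.
The threshold wavelength is λ₀ = hc/φ = 378.0 nm.
Since 180.6 nm < 378.0 nm, the light has sufficient energy.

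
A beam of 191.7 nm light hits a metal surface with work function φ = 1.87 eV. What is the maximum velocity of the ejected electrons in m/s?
1.2717e+06 m/s

First, find the maximum kinetic energy:
E_photon = hc/λ = 6.4676 eV
KE_max = E_photon - φ = 6.4676 - 1.87 = 4.5976 eV

Convert to Joules: KE_max = 4.5976 × 1.602×10⁻¹⁹ J = 7.3662e-19 J

Then use KE = ½mv² to find velocity:
v = √(2·KE/m) = √(2 × 7.3662e-19 J / 9.109e-31 kg)
v = 1.2717e+06 m/s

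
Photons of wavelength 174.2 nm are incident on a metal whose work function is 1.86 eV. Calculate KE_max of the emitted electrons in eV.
5.2573 eV

Using Einstein's photoelectric equation: KE_max = hf - φ = hc/λ - φ

First, calculate the photon energy:
E_photon = hc/λ = (6.626×10⁻³⁴ J·s)(3×10⁸ m/s) / (174.2×10⁻⁹ m)
E_photon = 7.1173 eV

Then, the maximum kinetic energy:
KE_max = E_photon - φ = 7.1173 eV - 1.86 eV = 5.2573 eV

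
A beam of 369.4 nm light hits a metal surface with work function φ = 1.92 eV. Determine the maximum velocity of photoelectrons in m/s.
7.1082e+05 m/s

First, find the maximum kinetic energy:
E_photon = hc/λ = 3.3564 eV
KE_max = E_photon - φ = 3.3564 - 1.92 = 1.4364 eV

Convert to Joules: KE_max = 1.4364 × 1.602×10⁻¹⁹ J = 2.3013e-19 J

Then use KE = ½mv² to find velocity:
v = √(2·KE/m) = √(2 × 2.3013e-19 J / 9.109e-31 kg)
v = 7.1082e+05 m/s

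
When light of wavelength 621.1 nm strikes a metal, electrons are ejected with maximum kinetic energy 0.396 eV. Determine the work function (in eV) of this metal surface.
1.60 eV

From Einstein's photoelectric equation: KE_max = hf - φ = hc/λ - φ

Rearranging for φ:
φ = hc/λ - KE_max

Calculate photon energy:
E_photon = hc/λ = 1.9962 eV

Therefore:
φ = 1.9962 - 0.396 = 1.60 eV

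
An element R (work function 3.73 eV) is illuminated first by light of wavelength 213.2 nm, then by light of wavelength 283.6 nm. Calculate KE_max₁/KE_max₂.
3.2493

Using Einstein's equation: KE_max = hc/λ - φ

For λ₁ = 213.2 nm:
E₁ = hc/λ₁ = 5.8154 eV
KE₁ = E₁ - φ = 5.8154 - 3.73 = 2.0854 eV

For λ₂ = 283.6 nm:
E₂ = hc/λ₂ = 4.3718 eV
KE₂ = E₂ - φ = 4.3718 - 3.73 = 0.6418 eV

Ratio: KE₁/KE₂ = 2.0854/0.6418 = 3.2493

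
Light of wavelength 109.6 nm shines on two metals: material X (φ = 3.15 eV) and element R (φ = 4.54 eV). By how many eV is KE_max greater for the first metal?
1.3900 eV

Using KE_max = hc/λ - φ for each metal:

Photon energy: E = hc/λ = 11.3124 eV

For material X (φ₁ = 3.15 eV):
KE₁ = E - φ₁ = 11.3124 - 3.15 = 8.1624 eV

For element R (φ₂ = 4.54 eV):
KE₂ = E - φ₂ = 11.3124 - 4.54 = 6.7724 eV

Difference:
ΔKE = KE₁ - KE₂ = 8.1624 - 6.7724 = 1.3900 eV

Note: The difference equals the difference in work functions: 4.54 - 3.15 = 1.39 eV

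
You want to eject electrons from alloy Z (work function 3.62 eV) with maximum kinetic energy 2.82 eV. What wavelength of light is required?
192.52 nm

From Einstein's equation: KE_max = hc/λ - φ

Rearranging for λ:
hc/λ = KE_max + φ
λ = hc/(KE_max + φ)

Required photon energy:
E_photon = KE_max + φ = 2.82 + 3.62 = 6.44 eV

Required wavelength:
λ = hc/E_photon = (6.626×10⁻³⁴)(3×10⁸) / (6.44 × 1.602×10⁻¹⁹)
λ = 192.52 nm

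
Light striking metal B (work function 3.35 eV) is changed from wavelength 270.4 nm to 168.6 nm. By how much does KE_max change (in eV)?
2.7685 eV

Using Einstein's equation: KE_max = hc/λ - φ

For λ₁ = 270.4 nm:
KE₁ = hc/λ₁ - φ = 4.5852 - 3.35 = 1.2352 eV

For λ₂ = 168.6 nm:
KE₂ = hc/λ₂ - φ = 7.3537 - 3.35 = 4.0037 eV

Change in KE:
ΔKE = KE₂ - KE₁ = 4.0037 - 1.2352 = 2.7685 eV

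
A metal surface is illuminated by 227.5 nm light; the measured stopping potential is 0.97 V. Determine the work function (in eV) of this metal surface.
4.48 eV

The stopping potential gives the maximum kinetic energy: KE_max = eV_s = 0.97 eV

From Einstein's photoelectric equation: KE_max = hc/λ - φ
Rearranging: φ = hc/λ - KE_max

Calculate photon energy:
E_photon = hc/λ = (6.626×10⁻³⁴ J·s)(3×10⁸ m/s) / (227.5×10⁻⁹ m) = 5.4499 eV

Therefore:
φ = 5.4499 - 0.97 = 4.48 eV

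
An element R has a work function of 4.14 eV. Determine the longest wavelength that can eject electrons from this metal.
299.48 nm

The threshold wavelength is when the photon energy equals the work function:
hc/λ₀ = φ

Solving for λ₀:
λ₀ = hc/φ = (6.626×10⁻³⁴ J·s)(3×10⁸ m/s) / (4.14 eV × 1.602×10⁻¹⁹ J/eV)
λ₀ = 299.48 nm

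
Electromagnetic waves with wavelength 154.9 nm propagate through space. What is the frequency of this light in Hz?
1.9354e+15 Hz

Using the wave equation: c = fλ

Solving for frequency:
f = c/λ = (3×10⁸ m/s) / (154.9×10⁻⁹ m)
f = 1.9354e+15 Hz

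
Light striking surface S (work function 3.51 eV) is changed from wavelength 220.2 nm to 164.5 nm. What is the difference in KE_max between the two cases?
1.9065 eV

Using Einstein's equation: KE_max = hc/λ - φ

For λ₁ = 220.2 nm:
KE₁ = hc/λ₁ - φ = 5.6305 - 3.51 = 2.1205 eV

For λ₂ = 164.5 nm:
KE₂ = hc/λ₂ - φ = 7.5370 - 3.51 = 4.0270 eV

Change in KE:
ΔKE = KE₂ - KE₁ = 4.0270 - 2.1205 = 1.9065 eV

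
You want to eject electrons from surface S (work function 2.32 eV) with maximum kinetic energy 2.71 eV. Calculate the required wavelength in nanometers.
246.49 nm

From Einstein's equation: KE_max = hc/λ - φ

Rearranging for λ:
hc/λ = KE_max + φ
λ = hc/(KE_max + φ)

Required photon energy:
E_photon = KE_max + φ = 2.71 + 2.32 = 5.03 eV

Required wavelength:
λ = hc/E_photon = (6.626×10⁻³⁴)(3×10⁸) / (5.03 × 1.602×10⁻¹⁹)
λ = 246.49 nm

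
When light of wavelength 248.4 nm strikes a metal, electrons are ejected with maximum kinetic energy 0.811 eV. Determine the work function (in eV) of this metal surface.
4.18 eV

From Einstein's photoelectric equation: KE_max = hf - φ = hc/λ - φ

Rearranging for φ:
φ = hc/λ - KE_max

Calculate photon energy:
E_photon = hc/λ = 4.9913 eV

Therefore:
φ = 4.9913 - 0.811 = 4.18 eV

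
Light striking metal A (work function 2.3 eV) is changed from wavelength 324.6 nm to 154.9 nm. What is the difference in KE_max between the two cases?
4.1845 eV

Using Einstein's equation: KE_max = hc/λ - φ

For λ₁ = 324.6 nm:
KE₁ = hc/λ₁ - φ = 3.8196 - 2.3 = 1.5196 eV

For λ₂ = 154.9 nm:
KE₂ = hc/λ₂ - φ = 8.0041 - 2.3 = 5.7041 eV

Change in KE:
ΔKE = KE₂ - KE₁ = 5.7041 - 1.5196 = 4.1845 eV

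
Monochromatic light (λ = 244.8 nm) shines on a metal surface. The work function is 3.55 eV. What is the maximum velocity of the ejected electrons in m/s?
7.2995e+05 m/s

First, find the maximum kinetic energy:
E_photon = hc/λ = 5.0647 eV
KE_max = E_photon - φ = 5.0647 - 3.55 = 1.5147 eV

Convert to Joules: KE_max = 1.5147 × 1.602×10⁻¹⁹ J = 2.4268e-19 J

Then use KE = ½mv² to find velocity:
v = √(2·KE/m) = √(2 × 2.4268e-19 J / 9.109e-31 kg)
v = 7.2995e+05 m/s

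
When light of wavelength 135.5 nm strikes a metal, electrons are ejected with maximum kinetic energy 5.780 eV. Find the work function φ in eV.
3.37 eV

From Einstein's photoelectric equation: KE_max = hf - φ = hc/λ - φ

Rearranging for φ:
φ = hc/λ - KE_max

Calculate photon energy:
E_photon = hc/λ = 9.1501 eV

Therefore:
φ = 9.1501 - 5.780 = 3.37 eV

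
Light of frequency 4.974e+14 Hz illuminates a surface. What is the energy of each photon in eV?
2.0571 eV

Using E = hf:

E = hf = (6.626×10⁻³⁴ J·s)(4.974e+14 Hz)
E = 2.0571 eV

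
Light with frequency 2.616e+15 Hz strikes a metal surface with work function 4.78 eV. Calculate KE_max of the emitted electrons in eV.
6.0389 eV

Using Einstein's photoelectric equation: KE_max = hf - φ

First, calculate the photon energy:
E_photon = hf = (6.626×10⁻³⁴ J·s)(2.616e+15 Hz)
E_photon = 10.8189 eV

Then, the maximum kinetic energy:
KE_max = E_photon - φ = 10.8189 eV - 4.78 eV = 6.0389 eV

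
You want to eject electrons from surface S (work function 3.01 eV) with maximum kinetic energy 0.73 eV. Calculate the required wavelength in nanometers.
331.51 nm

From Einstein's equation: KE_max = hc/λ - φ

Rearranging for λ:
hc/λ = KE_max + φ
λ = hc/(KE_max + φ)

Required photon energy:
E_photon = KE_max + φ = 0.73 + 3.01 = 3.74 eV

Required wavelength:
λ = hc/E_photon = (6.626×10⁻³⁴)(3×10⁸) / (3.74 × 1.602×10⁻¹⁹)
λ = 331.51 nm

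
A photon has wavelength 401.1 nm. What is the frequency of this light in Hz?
7.4743e+14 Hz

Using the wave equation: c = fλ

Solving for frequency:
f = c/λ = (3×10⁸ m/s) / (401.1×10⁻⁹ m)
f = 7.4743e+14 Hz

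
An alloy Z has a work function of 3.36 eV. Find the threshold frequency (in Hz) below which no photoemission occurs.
8.1244e+14 Hz

The threshold frequency is when the photon energy equals the work function:
hf₀ = φ

Solving for f₀:
f₀ = φ/h = (3.36 eV × 1.602×10⁻¹⁹ J/eV) / (6.626×10⁻³⁴ J·s)
f₀ = 8.1244e+14 Hz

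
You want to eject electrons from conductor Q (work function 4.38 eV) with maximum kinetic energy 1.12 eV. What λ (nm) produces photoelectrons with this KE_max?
225.43 nm

From Einstein's equation: KE_max = hc/λ - φ

Rearranging for λ:
hc/λ = KE_max + φ
λ = hc/(KE_max + φ)

Required photon energy:
E_photon = KE_max + φ = 1.12 + 4.38 = 5.50 eV

Required wavelength:
λ = hc/E_photon = (6.626×10⁻³⁴)(3×10⁸) / (5.50 × 1.602×10⁻¹⁹)
λ = 225.43 nm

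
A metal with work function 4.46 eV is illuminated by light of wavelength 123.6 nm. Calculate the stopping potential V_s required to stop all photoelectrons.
5.5711 V

The stopping potential V_s satisfies: eV_s = KE_max

First, find KE_max using Einstein's equation:
E_photon = hc/λ = 10.0311 eV
KE_max = E_photon - φ = 10.0311 - 4.46 = 5.5711 eV

Since eV_s = KE_max:
V_s = KE_max/e = 5.5711 V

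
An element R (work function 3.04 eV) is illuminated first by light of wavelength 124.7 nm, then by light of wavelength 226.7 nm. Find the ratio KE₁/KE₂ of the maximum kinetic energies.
2.8416

Using Einstein's equation: KE_max = hc/λ - φ

For λ₁ = 124.7 nm:
E₁ = hc/λ₁ = 9.9426 eV
KE₁ = E₁ - φ = 9.9426 - 3.04 = 6.9026 eV

For λ₂ = 226.7 nm:
E₂ = hc/λ₂ = 5.4691 eV
KE₂ = E₂ - φ = 5.4691 - 3.04 = 2.4291 eV

Ratio: KE₁/KE₂ = 6.9026/2.4291 = 2.8416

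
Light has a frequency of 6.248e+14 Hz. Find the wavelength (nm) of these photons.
479.82 nm

Using the wave equation: c = fλ

Solving for wavelength:
λ = c/f = (3×10⁸ m/s) / (6.248e+14 Hz)
λ = 479.82 nm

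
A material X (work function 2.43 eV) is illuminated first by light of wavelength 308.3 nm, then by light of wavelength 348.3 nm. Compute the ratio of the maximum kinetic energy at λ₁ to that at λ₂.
1.4088

Using Einstein's equation: KE_max = hc/λ - φ

For λ₁ = 308.3 nm:
E₁ = hc/λ₁ = 4.0215 eV
KE₁ = E₁ - φ = 4.0215 - 2.43 = 1.5915 eV

For λ₂ = 348.3 nm:
E₂ = hc/λ₂ = 3.5597 eV
KE₂ = E₂ - φ = 3.5597 - 2.43 = 1.1297 eV

Ratio: KE₁/KE₂ = 1.5915/1.1297 = 1.4088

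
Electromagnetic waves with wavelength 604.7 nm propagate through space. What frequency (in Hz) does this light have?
4.9577e+14 Hz

Using the wave equation: c = fλ

Solving for frequency:
f = c/λ = (3×10⁸ m/s) / (604.7×10⁻⁹ m)
f = 4.9577e+14 Hz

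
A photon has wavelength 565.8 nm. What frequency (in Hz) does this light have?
5.2986e+14 Hz

Using the wave equation: c = fλ

Solving for frequency:
f = c/λ = (3×10⁸ m/s) / (565.8×10⁻⁹ m)
f = 5.2986e+14 Hz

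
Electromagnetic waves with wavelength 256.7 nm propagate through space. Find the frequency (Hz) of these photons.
1.1679e+15 Hz

Using the wave equation: c = fλ

Solving for frequency:
f = c/λ = (3×10⁸ m/s) / (256.7×10⁻⁹ m)
f = 1.1679e+15 Hz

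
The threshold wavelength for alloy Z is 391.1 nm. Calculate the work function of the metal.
3.17 eV

At the threshold wavelength, photon energy equals work function:
φ = hc/λ₀

Calculating:
φ = (6.626×10⁻³⁴ J·s)(3×10⁸ m/s) / (391.1×10⁻⁹ m)
φ = 3.17 eV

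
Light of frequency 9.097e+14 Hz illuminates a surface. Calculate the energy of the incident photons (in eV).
3.7622 eV

Using E = hf:

E = hf = (6.626×10⁻³⁴ J·s)(9.097e+14 Hz)
E = 3.7622 eV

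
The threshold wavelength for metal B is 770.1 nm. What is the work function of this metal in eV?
1.61 eV

At the threshold wavelength, photon energy equals work function:
φ = hc/λ₀

Calculating:
φ = (6.626×10⁻³⁴ J·s)(3×10⁸ m/s) / (770.1×10⁻⁹ m)
φ = 1.61 eV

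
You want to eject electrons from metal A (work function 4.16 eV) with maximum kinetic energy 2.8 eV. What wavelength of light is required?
178.14 nm

From Einstein's equation: KE_max = hc/λ - φ

Rearranging for λ:
hc/λ = KE_max + φ
λ = hc/(KE_max + φ)

Required photon energy:
E_photon = KE_max + φ = 2.8 + 4.16 = 6.96 eV

Required wavelength:
λ = hc/E_photon = (6.626×10⁻³⁴)(3×10⁸) / (6.96 × 1.602×10⁻¹⁹)
λ = 178.14 nm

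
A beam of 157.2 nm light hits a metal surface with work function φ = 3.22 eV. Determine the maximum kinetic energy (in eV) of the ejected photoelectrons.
4.6670 eV

Using Einstein's photoelectric equation: KE_max = hf - φ = hc/λ - φ

First, calculate the photon energy:
E_photon = hc/λ = (6.626×10⁻³⁴ J·s)(3×10⁸ m/s) / (157.2×10⁻⁹ m)
E_photon = 7.8870 eV

Then, the maximum kinetic energy:
KE_max = E_photon - φ = 7.8870 eV - 3.22 eV = 4.6670 eV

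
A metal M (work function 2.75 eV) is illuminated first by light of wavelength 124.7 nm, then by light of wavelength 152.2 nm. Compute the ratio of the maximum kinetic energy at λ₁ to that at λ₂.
1.3329

Using Einstein's equation: KE_max = hc/λ - φ

For λ₁ = 124.7 nm:
E₁ = hc/λ₁ = 9.9426 eV
KE₁ = E₁ - φ = 9.9426 - 2.75 = 7.1926 eV

For λ₂ = 152.2 nm:
E₂ = hc/λ₂ = 8.1461 eV
KE₂ = E₂ - φ = 8.1461 - 2.75 = 5.3961 eV

Ratio: KE₁/KE₂ = 7.1926/5.3961 = 1.3329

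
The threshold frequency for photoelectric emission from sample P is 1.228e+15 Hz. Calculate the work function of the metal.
5.08 eV

At the threshold frequency, photon energy equals work function:
φ = hf₀

Calculating:
φ = (6.626×10⁻³⁴ J·s)(1.228e+15 Hz)
φ = 5.08 eV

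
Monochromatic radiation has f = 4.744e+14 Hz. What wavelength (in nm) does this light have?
631.94 nm

Using the wave equation: c = fλ

Solving for wavelength:
λ = c/f = (3×10⁸ m/s) / (4.744e+14 Hz)
λ = 631.94 nm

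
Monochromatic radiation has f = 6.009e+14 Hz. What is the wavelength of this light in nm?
498.91 nm

Using the wave equation: c = fλ

Solving for wavelength:
λ = c/f = (3×10⁸ m/s) / (6.009e+14 Hz)
λ = 498.91 nm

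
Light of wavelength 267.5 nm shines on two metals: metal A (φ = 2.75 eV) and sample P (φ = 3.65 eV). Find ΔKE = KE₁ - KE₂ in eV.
0.9000 eV

Using KE_max = hc/λ - φ for each metal:

Photon energy: E = hc/λ = 4.6349 eV

For metal A (φ₁ = 2.75 eV):
KE₁ = E - φ₁ = 4.6349 - 2.75 = 1.8849 eV

For sample P (φ₂ = 3.65 eV):
KE₂ = E - φ₂ = 4.6349 - 3.65 = 0.9849 eV

Difference:
ΔKE = KE₁ - KE₂ = 1.8849 - 0.9849 = 0.9000 eV

Note: The difference equals the difference in work functions: 3.65 - 2.75 = 0.90 eV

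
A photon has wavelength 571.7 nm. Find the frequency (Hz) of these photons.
5.2439e+14 Hz

Using the wave equation: c = fλ

Solving for frequency:
f = c/λ = (3×10⁸ m/s) / (571.7×10⁻⁹ m)
f = 5.2439e+14 Hz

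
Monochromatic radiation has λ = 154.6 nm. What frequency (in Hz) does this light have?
1.9391e+15 Hz

Using the wave equation: c = fλ

Solving for frequency:
f = c/λ = (3×10⁸ m/s) / (154.6×10⁻⁹ m)
f = 1.9391e+15 Hz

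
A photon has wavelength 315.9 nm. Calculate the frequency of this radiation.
9.4901e+14 Hz

Using the wave equation: c = fλ

Solving for frequency:
f = c/λ = (3×10⁸ m/s) / (315.9×10⁻⁹ m)
f = 9.4901e+14 Hz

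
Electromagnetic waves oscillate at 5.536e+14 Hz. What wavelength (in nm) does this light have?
541.53 nm

Using the wave equation: c = fλ

Solving for wavelength:
λ = c/f = (3×10⁸ m/s) / (5.536e+14 Hz)
λ = 541.53 nm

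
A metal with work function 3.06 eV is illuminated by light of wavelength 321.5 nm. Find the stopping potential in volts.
0.7964 V

The stopping potential V_s satisfies: eV_s = KE_max

First, find KE_max using Einstein's equation:
E_photon = hc/λ = 3.8564 eV
KE_max = E_photon - φ = 3.8564 - 3.06 = 0.7964 eV

Since eV_s = KE_max:
V_s = KE_max/e = 0.7964 V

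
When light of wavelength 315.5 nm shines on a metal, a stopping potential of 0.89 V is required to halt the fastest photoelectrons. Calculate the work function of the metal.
3.04 eV

The stopping potential gives the maximum kinetic energy: KE_max = eV_s = 0.89 eV

From Einstein's photoelectric equation: KE_max = hc/λ - φ
Rearranging: φ = hc/λ - KE_max

Calculate photon energy:
E_photon = hc/λ = (6.626×10⁻³⁴ J·s)(3×10⁸ m/s) / (315.5×10⁻⁹ m) = 3.9298 eV

Therefore:
φ = 3.9298 - 0.89 = 3.04 eV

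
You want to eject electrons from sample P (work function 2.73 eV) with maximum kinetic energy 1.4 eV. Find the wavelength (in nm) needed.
300.20 nm

From Einstein's equation: KE_max = hc/λ - φ

Rearranging for λ:
hc/λ = KE_max + φ
λ = hc/(KE_max + φ)

Required photon energy:
E_photon = KE_max + φ = 1.4 + 2.73 = 4.13 eV

Required wavelength:
λ = hc/E_photon = (6.626×10⁻³⁴)(3×10⁸) / (4.13 × 1.602×10⁻¹⁹)
λ = 300.20 nm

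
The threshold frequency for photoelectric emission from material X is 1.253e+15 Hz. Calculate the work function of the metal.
5.18 eV

At the threshold frequency, photon energy equals work function:
φ = hf₀

Calculating:
φ = (6.626×10⁻³⁴ J·s)(1.253e+15 Hz)
φ = 5.18 eV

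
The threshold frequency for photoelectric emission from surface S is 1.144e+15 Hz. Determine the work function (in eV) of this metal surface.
4.73 eV

At the threshold frequency, photon energy equals work function:
φ = hf₀

Calculating:
φ = (6.626×10⁻³⁴ J·s)(1.144e+15 Hz)
φ = 4.73 eV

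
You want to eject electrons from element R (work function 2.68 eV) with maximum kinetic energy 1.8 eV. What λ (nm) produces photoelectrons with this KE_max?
276.75 nm

From Einstein's equation: KE_max = hc/λ - φ

Rearranging for λ:
hc/λ = KE_max + φ
λ = hc/(KE_max + φ)

Required photon energy:
E_photon = KE_max + φ = 1.8 + 2.68 = 4.48 eV

Required wavelength:
λ = hc/E_photon = (6.626×10⁻³⁴)(3×10⁸) / (4.48 × 1.602×10⁻¹⁹)
λ = 276.75 nm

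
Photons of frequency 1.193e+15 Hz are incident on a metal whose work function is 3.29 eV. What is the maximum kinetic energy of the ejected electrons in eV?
1.6439 eV

Using Einstein's photoelectric equation: KE_max = hf - φ

First, calculate the photon energy:
E_photon = hf = (6.626×10⁻³⁴ J·s)(1.193e+15 Hz)
E_photon = 4.9339 eV

Then, the maximum kinetic energy:
KE_max = E_photon - φ = 4.9339 eV - 3.29 eV = 1.6439 eV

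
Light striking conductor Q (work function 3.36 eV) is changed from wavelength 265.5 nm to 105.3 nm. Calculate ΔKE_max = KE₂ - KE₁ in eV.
7.1045 eV

Using Einstein's equation: KE_max = hc/λ - φ

For λ₁ = 265.5 nm:
KE₁ = hc/λ₁ - φ = 4.6698 - 3.36 = 1.3098 eV

For λ₂ = 105.3 nm:
KE₂ = hc/λ₂ - φ = 11.7744 - 3.36 = 8.4144 eV

Change in KE:
ΔKE = KE₂ - KE₁ = 8.4144 - 1.3098 = 7.1045 eV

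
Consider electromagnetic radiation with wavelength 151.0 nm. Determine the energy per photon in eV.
8.2109 eV

Using E = hf = hc/λ:

E = hc/λ = (6.626×10⁻³⁴ J·s)(3×10⁸ m/s) / (151.0×10⁻⁹ m)
E = 8.2109 eV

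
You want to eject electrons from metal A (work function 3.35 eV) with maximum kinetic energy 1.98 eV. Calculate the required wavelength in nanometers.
232.62 nm

From Einstein's equation: KE_max = hc/λ - φ

Rearranging for λ:
hc/λ = KE_max + φ
λ = hc/(KE_max + φ)

Required photon energy:
E_photon = KE_max + φ = 1.98 + 3.35 = 5.33 eV

Required wavelength:
λ = hc/E_photon = (6.626×10⁻³⁴)(3×10⁸) / (5.33 × 1.602×10⁻¹⁹)
λ = 232.62 nm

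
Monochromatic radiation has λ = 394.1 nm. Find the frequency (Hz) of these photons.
7.6070e+14 Hz

Using the wave equation: c = fλ

Solving for frequency:
f = c/λ = (3×10⁸ m/s) / (394.1×10⁻⁹ m)
f = 7.6070e+14 Hz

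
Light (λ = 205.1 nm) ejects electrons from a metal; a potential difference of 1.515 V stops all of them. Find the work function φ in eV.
4.53 eV

The stopping potential gives the maximum kinetic energy: KE_max = eV_s = 1.515 eV

From Einstein's photoelectric equation: KE_max = hc/λ - φ
Rearranging: φ = hc/λ - KE_max

Calculate photon energy:
E_photon = hc/λ = (6.626×10⁻³⁴ J·s)(3×10⁸ m/s) / (205.1×10⁻⁹ m) = 6.0451 eV

Therefore:
φ = 6.0451 - 1.515 = 4.53 eV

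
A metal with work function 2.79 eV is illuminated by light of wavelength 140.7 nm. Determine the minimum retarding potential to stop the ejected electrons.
6.0220 V

The stopping potential V_s satisfies: eV_s = KE_max

First, find KE_max using Einstein's equation:
E_photon = hc/λ = 8.8120 eV
KE_max = E_photon - φ = 8.8120 - 2.79 = 6.0220 eV

Since eV_s = KE_max:
V_s = KE_max/e = 6.0220 V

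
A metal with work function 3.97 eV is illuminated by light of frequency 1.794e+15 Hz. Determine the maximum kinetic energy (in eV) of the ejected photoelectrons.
3.4494 eV

Using Einstein's photoelectric equation: KE_max = hf - φ

First, calculate the photon energy:
E_photon = hf = (6.626×10⁻³⁴ J·s)(1.794e+15 Hz)
E_photon = 7.4194 eV

Then, the maximum kinetic energy:
KE_max = E_photon - φ = 7.4194 eV - 3.97 eV = 3.4494 eV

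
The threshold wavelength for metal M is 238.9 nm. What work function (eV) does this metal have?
5.19 eV

At the threshold wavelength, photon energy equals work function:
φ = hc/λ₀

Calculating:
φ = (6.626×10⁻³⁴ J·s)(3×10⁸ m/s) / (238.9×10⁻⁹ m)
φ = 5.19 eV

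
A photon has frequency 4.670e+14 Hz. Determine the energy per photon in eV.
1.9314 eV

Using E = hf:

E = hf = (6.626×10⁻³⁴ J·s)(4.670e+14 Hz)
E = 1.9314 eV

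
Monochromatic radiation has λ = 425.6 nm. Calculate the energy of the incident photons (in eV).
2.9132 eV

Using E = hf = hc/λ:

E = hc/λ = (6.626×10⁻³⁴ J·s)(3×10⁸ m/s) / (425.6×10⁻⁹ m)
E = 2.9132 eV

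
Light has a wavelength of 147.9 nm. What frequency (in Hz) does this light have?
2.0270e+15 Hz

Using the wave equation: c = fλ

Solving for frequency:
f = c/λ = (3×10⁸ m/s) / (147.9×10⁻⁹ m)
f = 2.0270e+15 Hz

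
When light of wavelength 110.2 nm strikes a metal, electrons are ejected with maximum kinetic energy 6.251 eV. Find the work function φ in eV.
5.00 eV

From Einstein's photoelectric equation: KE_max = hf - φ = hc/λ - φ

Rearranging for φ:
φ = hc/λ - KE_max

Calculate photon energy:
E_photon = hc/λ = 11.2508 eV

Therefore:
φ = 11.2508 - 6.251 = 5.00 eV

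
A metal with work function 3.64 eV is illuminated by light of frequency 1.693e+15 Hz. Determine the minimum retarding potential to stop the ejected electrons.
3.3617 V

The stopping potential V_s satisfies: eV_s = KE_max

First, find KE_max using Einstein's equation:
E_photon = hf = (6.626×10⁻³⁴ J·s)(1.693e+15 Hz) = 7.0017 eV
KE_max = E_photon - φ = 7.0017 - 3.64 = 3.3617 eV

Since eV_s = KE_max:
V_s = KE_max/e = 3.3617 V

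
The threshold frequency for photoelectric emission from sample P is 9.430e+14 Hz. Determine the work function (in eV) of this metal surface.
3.90 eV

At the threshold frequency, photon energy equals work function:
φ = hf₀

Calculating:
φ = (6.626×10⁻³⁴ J·s)(9.430e+14 Hz)
φ = 3.90 eV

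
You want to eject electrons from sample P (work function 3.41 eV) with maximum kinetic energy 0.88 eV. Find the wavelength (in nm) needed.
289.01 nm

From Einstein's equation: KE_max = hc/λ - φ

Rearranging for λ:
hc/λ = KE_max + φ
λ = hc/(KE_max + φ)

Required photon energy:
E_photon = KE_max + φ = 0.88 + 3.41 = 4.29 eV

Required wavelength:
λ = hc/E_photon = (6.626×10⁻³⁴)(3×10⁸) / (4.29 × 1.602×10⁻¹⁹)
λ = 289.01 nm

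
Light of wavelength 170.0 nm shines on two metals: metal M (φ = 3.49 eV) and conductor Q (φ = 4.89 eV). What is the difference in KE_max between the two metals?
1.4000 eV

Using KE_max = hc/λ - φ for each metal:

Photon energy: E = hc/λ = 7.2932 eV

For metal M (φ₁ = 3.49 eV):
KE₁ = E - φ₁ = 7.2932 - 3.49 = 3.8032 eV

For conductor Q (φ₂ = 4.89 eV):
KE₂ = E - φ₂ = 7.2932 - 4.89 = 2.4032 eV

Difference:
ΔKE = KE₁ - KE₂ = 3.8032 - 2.4032 = 1.4000 eV

Note: The difference equals the difference in work functions: 4.89 - 3.49 = 1.40 eV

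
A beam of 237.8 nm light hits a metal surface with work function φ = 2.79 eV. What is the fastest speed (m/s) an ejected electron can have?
9.2337e+05 m/s

First, find the maximum kinetic energy:
E_photon = hc/λ = 5.2138 eV
KE_max = E_photon - φ = 5.2138 - 2.79 = 2.4238 eV

Convert to Joules: KE_max = 2.4238 × 1.602×10⁻¹⁹ J = 3.8834e-19 J

Then use KE = ½mv² to find velocity:
v = √(2·KE/m) = √(2 × 3.8834e-19 J / 9.109e-31 kg)
v = 9.2337e+05 m/s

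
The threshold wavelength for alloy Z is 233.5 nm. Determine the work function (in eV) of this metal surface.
5.31 eV

At the threshold wavelength, photon energy equals work function:
φ = hc/λ₀

Calculating:
φ = (6.626×10⁻³⁴ J·s)(3×10⁸ m/s) / (233.5×10⁻⁹ m)
φ = 5.31 eV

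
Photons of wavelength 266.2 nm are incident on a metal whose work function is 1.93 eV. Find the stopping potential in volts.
2.7276 V

The stopping potential V_s satisfies: eV_s = KE_max

First, find KE_max using Einstein's equation:
E_photon = hc/λ = 4.6576 eV
KE_max = E_photon - φ = 4.6576 - 1.93 = 2.7276 eV

Since eV_s = KE_max:
V_s = KE_max/e = 2.7276 V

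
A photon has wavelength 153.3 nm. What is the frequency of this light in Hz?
1.9556e+15 Hz

Using the wave equation: c = fλ

Solving for frequency:
f = c/λ = (3×10⁸ m/s) / (153.3×10⁻⁹ m)
f = 1.9556e+15 Hz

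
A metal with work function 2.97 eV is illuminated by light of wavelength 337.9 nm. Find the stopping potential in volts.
0.6993 V

The stopping potential V_s satisfies: eV_s = KE_max

First, find KE_max using Einstein's equation:
E_photon = hc/λ = 3.6693 eV
KE_max = E_photon - φ = 3.6693 - 2.97 = 0.6993 eV

Since eV_s = KE_max:
V_s = KE_max/e = 0.6993 V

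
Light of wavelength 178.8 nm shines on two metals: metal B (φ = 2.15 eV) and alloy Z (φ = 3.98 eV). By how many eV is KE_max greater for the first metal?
1.8300 eV

Using KE_max = hc/λ - φ for each metal:

Photon energy: E = hc/λ = 6.9342 eV

For metal B (φ₁ = 2.15 eV):
KE₁ = E - φ₁ = 6.9342 - 2.15 = 4.7842 eV

For alloy Z (φ₂ = 3.98 eV):
KE₂ = E - φ₂ = 6.9342 - 3.98 = 2.9542 eV

Difference:
ΔKE = KE₁ - KE₂ = 4.7842 - 2.9542 = 1.8300 eV

Note: The difference equals the difference in work functions: 3.98 - 2.15 = 1.83 eV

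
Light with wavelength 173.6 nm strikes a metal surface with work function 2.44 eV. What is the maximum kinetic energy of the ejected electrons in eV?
4.7019 eV

Using Einstein's photoelectric equation: KE_max = hf - φ = hc/λ - φ

First, calculate the photon energy:
E_photon = hc/λ = (6.626×10⁻³⁴ J·s)(3×10⁸ m/s) / (173.6×10⁻⁹ m)
E_photon = 7.1419 eV

Then, the maximum kinetic energy:
KE_max = E_photon - φ = 7.1419 eV - 2.44 eV = 4.7019 eV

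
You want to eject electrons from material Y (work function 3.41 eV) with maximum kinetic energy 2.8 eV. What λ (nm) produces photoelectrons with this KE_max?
199.65 nm

From Einstein's equation: KE_max = hc/λ - φ

Rearranging for λ:
hc/λ = KE_max + φ
λ = hc/(KE_max + φ)

Required photon energy:
E_photon = KE_max + φ = 2.8 + 3.41 = 6.21 eV

Required wavelength:
λ = hc/E_photon = (6.626×10⁻³⁴)(3×10⁸) / (6.21 × 1.602×10⁻¹⁹)
λ = 199.65 nm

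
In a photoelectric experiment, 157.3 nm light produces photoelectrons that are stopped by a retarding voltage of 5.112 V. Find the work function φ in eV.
2.77 eV

The stopping potential gives the maximum kinetic energy: KE_max = eV_s = 5.112 eV

From Einstein's photoelectric equation: KE_max = hc/λ - φ
Rearranging: φ = hc/λ - KE_max

Calculate photon energy:
E_photon = hc/λ = (6.626×10⁻³⁴ J·s)(3×10⁸ m/s) / (157.3×10⁻⁹ m) = 7.8820 eV

Therefore:
φ = 7.8820 - 5.112 = 2.77 eV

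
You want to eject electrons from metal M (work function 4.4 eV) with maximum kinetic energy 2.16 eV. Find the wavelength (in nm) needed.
189.00 nm

From Einstein's equation: KE_max = hc/λ - φ

Rearranging for λ:
hc/λ = KE_max + φ
λ = hc/(KE_max + φ)

Required photon energy:
E_photon = KE_max + φ = 2.16 + 4.4 = 6.56 eV

Required wavelength:
λ = hc/E_photon = (6.626×10⁻³⁴)(3×10⁸) / (6.56 × 1.602×10⁻¹⁹)
λ = 189.00 nm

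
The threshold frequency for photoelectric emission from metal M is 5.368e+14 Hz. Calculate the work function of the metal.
2.22 eV

At the threshold frequency, photon energy equals work function:
φ = hf₀

Calculating:
φ = (6.626×10⁻³⁴ J·s)(5.368e+14 Hz)
φ = 2.22 eV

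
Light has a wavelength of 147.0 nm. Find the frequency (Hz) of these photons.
2.0394e+15 Hz

Using the wave equation: c = fλ

Solving for frequency:
f = c/λ = (3×10⁸ m/s) / (147.0×10⁻⁹ m)
f = 2.0394e+15 Hz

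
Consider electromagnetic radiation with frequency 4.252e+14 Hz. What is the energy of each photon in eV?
1.7585 eV

Using E = hf:

E = hf = (6.626×10⁻³⁴ J·s)(4.252e+14 Hz)
E = 1.7585 eV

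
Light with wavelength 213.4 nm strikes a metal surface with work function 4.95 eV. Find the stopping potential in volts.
0.8599 V

The stopping potential V_s satisfies: eV_s = KE_max

First, find KE_max using Einstein's equation:
E_photon = hc/λ = 5.8099 eV
KE_max = E_photon - φ = 5.8099 - 4.95 = 0.8599 eV

Since eV_s = KE_max:
V_s = KE_max/e = 0.8599 V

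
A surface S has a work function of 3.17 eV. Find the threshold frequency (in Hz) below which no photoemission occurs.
7.6650e+14 Hz

The threshold frequency is when the photon energy equals the work function:
hf₀ = φ

Solving for f₀:
f₀ = φ/h = (3.17 eV × 1.602×10⁻¹⁹ J/eV) / (6.626×10⁻³⁴ J·s)
f₀ = 7.6650e+14 Hz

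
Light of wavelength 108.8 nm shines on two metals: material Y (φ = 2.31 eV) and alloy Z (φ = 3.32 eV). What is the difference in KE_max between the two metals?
1.0100 eV

Using KE_max = hc/λ - φ for each metal:

Photon energy: E = hc/λ = 11.3956 eV

For material Y (φ₁ = 2.31 eV):
KE₁ = E - φ₁ = 11.3956 - 2.31 = 9.0856 eV

For alloy Z (φ₂ = 3.32 eV):
KE₂ = E - φ₂ = 11.3956 - 3.32 = 8.0756 eV

Difference:
ΔKE = KE₁ - KE₂ = 9.0856 - 8.0756 = 1.0100 eV

Note: The difference equals the difference in work functions: 3.32 - 2.31 = 1.01 eV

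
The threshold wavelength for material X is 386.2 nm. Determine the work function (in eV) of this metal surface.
3.21 eV

At the threshold wavelength, photon energy equals work function:
φ = hc/λ₀

Calculating:
φ = (6.626×10⁻³⁴ J·s)(3×10⁸ m/s) / (386.2×10⁻⁹ m)
φ = 3.21 eV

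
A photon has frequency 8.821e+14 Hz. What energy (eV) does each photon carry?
3.6481 eV

Using E = hf:

E = hf = (6.626×10⁻³⁴ J·s)(8.821e+14 Hz)
E = 3.6481 eV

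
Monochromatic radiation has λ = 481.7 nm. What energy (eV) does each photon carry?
2.5739 eV

Using E = hf = hc/λ:

E = hc/λ = (6.626×10⁻³⁴ J·s)(3×10⁸ m/s) / (481.7×10⁻⁹ m)
E = 2.5739 eV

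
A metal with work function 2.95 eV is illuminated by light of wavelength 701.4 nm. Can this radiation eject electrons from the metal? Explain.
No

For photoemission, the photon energy must exceed the work function.

Photon energy: E = hc/λ = 1.7677 eV
Work function: φ = 2.95 eV

Since E_photon (1.7677 eV) < φ (2.95 eV), photoemission will NOT occur.
The threshold wavelength is λ₀ = hc/φ = 420.3 nm.
Since 701.4 nm > 420.3 nm, the photons lack sufficient energy.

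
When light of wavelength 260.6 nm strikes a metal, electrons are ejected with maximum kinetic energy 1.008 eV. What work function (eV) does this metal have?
3.75 eV

From Einstein's photoelectric equation: KE_max = hf - φ = hc/λ - φ

Rearranging for φ:
φ = hc/λ - KE_max

Calculate photon energy:
E_photon = hc/λ = 4.7576 eV

Therefore:
φ = 4.7576 - 1.008 = 3.75 eV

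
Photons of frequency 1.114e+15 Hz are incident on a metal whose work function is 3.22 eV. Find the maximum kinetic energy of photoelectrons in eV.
1.3871 eV

Using Einstein's photoelectric equation: KE_max = hf - φ

First, calculate the photon energy:
E_photon = hf = (6.626×10⁻³⁴ J·s)(1.114e+15 Hz)
E_photon = 4.6071 eV

Then, the maximum kinetic energy:
KE_max = E_photon - φ = 4.6071 eV - 3.22 eV = 1.3871 eV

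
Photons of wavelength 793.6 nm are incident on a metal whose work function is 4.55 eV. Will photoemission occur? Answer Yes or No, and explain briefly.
No

For photoemission, the photon energy must exceed the work function.

Photon energy: E = hc/λ = 1.5623 eV
Work function: φ = 4.55 eV

Since E_photon (1.5623 eV) < φ (4.55 eV), photoemission will NOT occur.
The threshold wavelength is λ₀ = hc/φ = 272.5 nm.
Since 793.6 nm > 272.5 nm, the photons lack sufficient energy.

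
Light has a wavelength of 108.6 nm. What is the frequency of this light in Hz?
2.7605e+15 Hz

Using the wave equation: c = fλ

Solving for frequency:
f = c/λ = (3×10⁸ m/s) / (108.6×10⁻⁹ m)
f = 2.7605e+15 Hz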